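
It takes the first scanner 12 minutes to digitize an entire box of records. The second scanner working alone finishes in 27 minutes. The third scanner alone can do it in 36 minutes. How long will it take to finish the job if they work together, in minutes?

Combined rate: 1/12 + 1/27 + 1/36 = (9 + 4 + 3)/108 = 16/108 = 4/27 per minute.
Time = 1 ÷ (4/27) = 27/4 minutes.

27/4 minutes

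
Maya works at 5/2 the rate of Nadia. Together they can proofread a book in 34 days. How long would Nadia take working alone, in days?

119 days

Let Nadia's rate be r; then Maya's rate is (5/2)r, so together (5/2 + 1)r = (7/2)r = 1/34.
Thus r = 1/119 per day.
Nadia alone: 119 days; Maya alone: 238/5 days.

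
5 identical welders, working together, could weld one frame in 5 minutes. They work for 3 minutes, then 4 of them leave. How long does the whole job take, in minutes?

One welder does 1/25 of the job per minute.
After 3 minutes with 5 welders, 3/5 is done (2/5 left).
With 1 welder the rate is 1/25, so the rest takes 2/5 ÷ 1/25 = 10 minutes.
Total = 3 + 10 = 13 minutes.

13 minutes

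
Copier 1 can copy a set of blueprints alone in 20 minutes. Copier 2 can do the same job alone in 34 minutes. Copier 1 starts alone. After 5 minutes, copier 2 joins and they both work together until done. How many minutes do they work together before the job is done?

85/9 minutes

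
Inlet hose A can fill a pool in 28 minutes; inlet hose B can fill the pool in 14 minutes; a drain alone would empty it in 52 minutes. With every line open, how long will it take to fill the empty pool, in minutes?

91/8 minutes

Net rate = 1/28 + 1/14 − 1/52 = (13 + 26 − 7)/364 = 32/364 = 8/91 per minute.
Filling time = 1 ÷ (8/91) = 91/8 minutes.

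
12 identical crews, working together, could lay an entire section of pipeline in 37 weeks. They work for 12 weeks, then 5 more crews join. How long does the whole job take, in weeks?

One crew does 1/444 of the job per week.
After 12 weeks with 12 crews, 12/37 is done (25/37 left).
With 17 crews the rate is 17/444, so the rest takes 25/37 ÷ 17/444 = 300/17 weeks.
Total = 12 + 300/17 = 504/17 weeks.

504/17 weeks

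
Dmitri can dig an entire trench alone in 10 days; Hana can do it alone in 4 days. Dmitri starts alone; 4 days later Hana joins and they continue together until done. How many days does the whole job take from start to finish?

40/7 days

In 4 days Dmitri does 4/10 = 2/5 of the job, leaving 3/5.
Dmitri and Hana together work at 7/20 per day, so finishing takes 3/5 ÷ 7/20 = 12/7 days.
Total time = 4 + 12/7 = 40/7 days.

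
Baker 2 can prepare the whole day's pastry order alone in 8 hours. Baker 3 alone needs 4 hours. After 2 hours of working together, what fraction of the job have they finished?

Combined rate: 1/8 + 1/4 = (1 + 2)/8 = 3/8 per hour.
In 2 hours they complete 2·3/8 = 3/4 of the job.

3/4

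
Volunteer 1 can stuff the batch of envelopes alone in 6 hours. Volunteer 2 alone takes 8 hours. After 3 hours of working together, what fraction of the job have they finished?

7/8

Combined rate: 1/6 + 1/8 = (4 + 3)/24 = 7/24 per hour.
In 3 hours they complete 3·7/24 = 7/8 of the job.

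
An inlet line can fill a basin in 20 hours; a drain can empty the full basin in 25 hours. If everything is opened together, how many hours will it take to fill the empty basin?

Net rate = 1/20 − 1/25 = (5 − 4)/100 = 1/100 per hour.
Filling time = 1 ÷ (1/100) = 100 hours.

100 hours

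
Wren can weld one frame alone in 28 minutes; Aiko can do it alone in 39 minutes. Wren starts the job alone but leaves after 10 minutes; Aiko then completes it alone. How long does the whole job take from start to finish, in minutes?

491/14 minutes

In 10 minutes Wren does 10/28 = 5/14 of the job, leaving 9/14.
Aiko works at 1/39 per minute, so finishing takes 9/14 ÷ 1/39 = 351/14 minutes.
Total time = 10 + 351/14 = 491/14 minutes.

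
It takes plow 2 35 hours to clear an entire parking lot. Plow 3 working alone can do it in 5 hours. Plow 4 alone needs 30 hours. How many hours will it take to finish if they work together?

Combined rate: 1/35 + 1/5 + 1/30 = (6 + 42 + 7)/210 = 55/210 = 11/42 per hour.
Time = 1 ÷ (11/42) = 42/11 hours.

42/11 hours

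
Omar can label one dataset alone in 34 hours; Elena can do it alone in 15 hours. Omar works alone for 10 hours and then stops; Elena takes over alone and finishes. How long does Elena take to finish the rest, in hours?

180/17 hours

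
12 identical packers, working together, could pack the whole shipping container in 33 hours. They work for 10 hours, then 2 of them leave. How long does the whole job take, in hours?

188/5 hours

One packer does 1/396 of the job per hour.
After 10 hours with 12 packers, 10/33 is done (23/33 left).
With 10 packers the rate is 10/396 = 5/198, so the rest takes 23/33 ÷ 5/198 = 138/5 hours.
Total = 10 + 138/5 = 188/5 hours.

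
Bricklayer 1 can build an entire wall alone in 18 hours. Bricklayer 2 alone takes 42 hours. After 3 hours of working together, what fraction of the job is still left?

Combined rate: 1/18 + 1/42 = (7 + 3)/126 = 10/126 = 5/63 per hour.
In 3 hours they complete 3·5/63 = 5/21 of the job.
So 16/21 remains.

16/21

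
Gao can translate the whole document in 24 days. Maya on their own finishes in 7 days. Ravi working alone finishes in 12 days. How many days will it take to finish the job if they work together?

56/15 days

Combined rate: 1/24 + 1/7 + 1/12 = (7 + 24 + 14)/168 = 45/168 = 15/56 per day.
Time = 1 ÷ (15/56) = 56/15 days.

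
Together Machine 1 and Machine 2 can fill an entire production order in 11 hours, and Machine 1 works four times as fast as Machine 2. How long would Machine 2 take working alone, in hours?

55 hours

Let Machine 2's rate be r; then Machine 1's rate is 4r, so together (4 + 1)r = 5r = 1/11.
Thus r = 1/55 per hour.
Machine 2 alone: 55 hours; Machine 1 alone: 55/4 hours.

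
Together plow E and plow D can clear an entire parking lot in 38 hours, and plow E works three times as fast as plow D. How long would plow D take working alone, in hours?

152 hours

Let plow D's rate be r; then plow E's rate is 3r, so together (3 + 1)r = 4r = 1/38.
Thus r = 1/152 per hour.
Plow D alone: 152 hours; plow E alone: 152/3 hours.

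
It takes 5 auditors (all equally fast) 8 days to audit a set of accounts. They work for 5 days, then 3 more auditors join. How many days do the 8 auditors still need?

One auditor does 1/40 of the job per day.
After 5 days with 5 auditors, 5/8 is done (3/8 left).
With 8 auditors the rate is 8/40 = 1/5, so the rest takes 3/8 ÷ 1/5 = 15/8 days.

15/8 days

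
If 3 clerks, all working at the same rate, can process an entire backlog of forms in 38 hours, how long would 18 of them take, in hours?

19/3 hours

Total work is 3·38 = 114 clerk-hours.
With 18 clerks: 114/18 = 19/3 hours.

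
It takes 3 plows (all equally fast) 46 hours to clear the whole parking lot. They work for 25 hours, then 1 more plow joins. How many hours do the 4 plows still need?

One plow does 1/138 of the job per hour.
After 25 hours with 3 plows, 25/46 is done (21/46 left).
With 4 plows the rate is 4/138 = 2/69, so the rest takes 21/46 ÷ 2/69 = 63/4 hours.

63/4 hours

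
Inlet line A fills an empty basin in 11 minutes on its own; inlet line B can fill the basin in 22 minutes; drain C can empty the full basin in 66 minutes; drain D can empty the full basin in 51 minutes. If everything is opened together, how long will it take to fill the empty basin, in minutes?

Net rate = 1/11 + 1/22 − 1/66 − 1/51 = (102 + 51 − 17 − 22)/1122 = 114/1122 = 19/187 per minute.
Filling time = 1 ÷ (19/187) = 187/19 minutes.

187/19 minutes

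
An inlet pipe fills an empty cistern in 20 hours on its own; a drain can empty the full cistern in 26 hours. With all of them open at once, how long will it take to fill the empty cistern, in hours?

Net rate = 1/20 − 1/26 = (13 − 10)/260 = 3/260 per hour.
Filling time = 1 ÷ (3/260) = 260/3 hours.

260/3 hours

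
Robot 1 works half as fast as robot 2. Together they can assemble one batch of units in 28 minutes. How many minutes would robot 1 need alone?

Let robot 2's rate be r; then robot 1's rate is (1/2)r, so together (1/2 + 1)r = (3/2)r = 1/28.
Thus r = 1/42 per minute.
Robot 2 alone: 42 minutes; robot 1 alone: 84 minutes.

84 minutes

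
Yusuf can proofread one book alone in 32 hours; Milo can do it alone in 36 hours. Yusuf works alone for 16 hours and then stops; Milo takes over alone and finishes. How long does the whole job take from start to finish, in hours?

In 16 hours Yusuf does 16/32 = 1/2 of the job, leaving 1/2.
Milo works at 1/36 per hour, so finishing takes 1/2 ÷ 1/36 = 18 hours.
Total time = 16 + 18 = 34 hours.

34 hours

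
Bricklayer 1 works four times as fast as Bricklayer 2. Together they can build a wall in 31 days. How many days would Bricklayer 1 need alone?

Let Bricklayer 2's rate be r; then Bricklayer 1's rate is 4r, so together (4 + 1)r = 5r = 1/31.
Thus r = 1/155 per day.
Bricklayer 2 alone: 155 days; Bricklayer 1 alone: 155/4 days.

155/4 days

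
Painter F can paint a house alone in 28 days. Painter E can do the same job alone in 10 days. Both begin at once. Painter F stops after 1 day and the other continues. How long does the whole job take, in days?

135/14 days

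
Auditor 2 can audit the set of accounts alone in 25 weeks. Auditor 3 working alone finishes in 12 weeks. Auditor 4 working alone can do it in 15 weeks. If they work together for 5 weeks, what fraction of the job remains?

Combined rate: 1/25 + 1/12 + 1/15 = (12 + 25 + 20)/300 = 57/300 = 19/100 per week.
In 5 weeks they complete 5·19/100 = 19/20 of the job.
So 1/20 remains.

1/20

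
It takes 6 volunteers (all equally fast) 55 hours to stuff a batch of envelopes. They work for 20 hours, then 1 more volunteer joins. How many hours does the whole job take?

50 hours

One volunteer does 1/330 of the job per hour.
After 20 hours with 6 volunteers, 4/11 is done (7/11 left).
With 7 volunteers the rate is 7/330, so the rest takes 7/11 ÷ 7/330 = 30 hours.
Total = 20 + 30 = 50 hours.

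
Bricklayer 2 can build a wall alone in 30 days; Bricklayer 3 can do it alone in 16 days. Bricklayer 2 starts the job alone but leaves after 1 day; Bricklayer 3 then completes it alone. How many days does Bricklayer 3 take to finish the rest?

232/15 days

In 1 day Bricklayer 2 does 1/30 of the job, leaving 29/30.
Bricklayer 3 works at 1/16 per day, so finishing takes 29/30 ÷ 1/16 = 232/15 days.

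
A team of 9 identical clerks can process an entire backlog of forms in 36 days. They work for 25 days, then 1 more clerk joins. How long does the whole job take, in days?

One clerk does 1/324 of the job per day.
After 25 days with 9 clerks, 25/36 is done (11/36 left).
With 10 clerks the rate is 10/324 = 5/162, so the rest takes 11/36 ÷ 5/162 = 99/10 days.
Total = 25 + 99/10 = 349/10 days.

349/10 days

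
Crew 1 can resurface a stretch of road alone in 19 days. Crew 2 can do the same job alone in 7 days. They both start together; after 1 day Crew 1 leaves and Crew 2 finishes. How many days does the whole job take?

126/19 days

In the first 1 day the combined rate is 26/133, so 26/133 of the job is done, leaving 107/133.
After Crew 1 leaves the rate is 1/7 per day; the remaining 107/133 takes 107/19 days.
Total = 1 + 107/19 = 126/19 days.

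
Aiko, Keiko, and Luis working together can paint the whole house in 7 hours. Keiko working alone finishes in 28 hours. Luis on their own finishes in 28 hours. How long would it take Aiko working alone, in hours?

Combined rate is 1/7 per hour.
Known contribution: 1/28 + 1/28 = (1 + 1)/28 = 2/28 = 1/14 per hour.
So Aiko's rate is 1/7 − 1/14 = 1/14, meaning 14 hours alone.

14 hours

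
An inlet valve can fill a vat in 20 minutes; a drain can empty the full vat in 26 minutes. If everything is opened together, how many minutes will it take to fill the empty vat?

Net rate = 1/20 − 1/26 = (13 − 10)/260 = 3/260 per minute.
Filling time = 1 ÷ (3/260) = 260/3 minutes.

260/3 minutes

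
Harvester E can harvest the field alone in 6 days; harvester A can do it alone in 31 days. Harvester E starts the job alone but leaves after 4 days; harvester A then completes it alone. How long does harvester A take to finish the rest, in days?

31/3 days

In 4 days harvester E does 4/6 = 2/3 of the job, leaving 1/3.
Harvester A works at 1/31 per day, so finishing takes 1/3 ÷ 1/31 = 31/3 days.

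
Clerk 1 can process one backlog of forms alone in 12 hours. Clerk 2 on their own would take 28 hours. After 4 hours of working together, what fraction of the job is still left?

11/21

Combined rate: 1/12 + 1/28 = (7 + 3)/84 = 10/84 = 5/42 per hour.
In 4 hours they complete 4·5/42 = 10/21 of the job.
So 11/21 remains.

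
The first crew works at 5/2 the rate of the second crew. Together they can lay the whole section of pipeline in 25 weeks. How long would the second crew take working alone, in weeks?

175/2 weeks

Let the second crew's rate be r; then the first crew's rate is (5/2)r, so together (5/2 + 1)r = (7/2)r = 1/25.
Thus r = 2/175 per week.
The second crew alone: 175/2 weeks; the first crew alone: 35 weeks.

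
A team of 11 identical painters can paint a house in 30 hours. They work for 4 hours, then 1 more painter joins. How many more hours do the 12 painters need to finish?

One painter does 1/330 of the job per hour.
After 4 hours with 11 painters, 2/15 is done (13/15 left).
With 12 painters the rate is 12/330 = 2/55, so the rest takes 13/15 ÷ 2/55 = 143/6 hours.

143/6 hours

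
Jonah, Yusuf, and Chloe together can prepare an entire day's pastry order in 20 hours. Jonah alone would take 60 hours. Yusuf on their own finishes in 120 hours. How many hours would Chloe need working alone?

40 hours

Combined rate is 1/20 per hour.
Known contribution: 1/60 + 1/120 = (2 + 1)/120 = 3/120 = 1/40 per hour.
So Chloe's rate is 1/20 − 1/40 = 1/40, meaning 40 hours alone.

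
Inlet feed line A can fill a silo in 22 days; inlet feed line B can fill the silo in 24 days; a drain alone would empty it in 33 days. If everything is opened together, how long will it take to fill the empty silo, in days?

88/5 days

Net rate = 1/22 + 1/24 − 1/33 = (12 + 11 − 8)/264 = 15/264 = 5/88 per day.
Filling time = 1 ÷ (5/88) = 88/5 days.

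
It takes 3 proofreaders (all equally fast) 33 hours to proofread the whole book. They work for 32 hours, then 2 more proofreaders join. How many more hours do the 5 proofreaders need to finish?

One proofreader does 1/99 of the job per hour.
After 32 hours with 3 proofreaders, 32/33 is done (1/33 left).
With 5 proofreaders the rate is 5/99, so the rest takes 1/33 ÷ 5/99 = 3/5 hours.

3/5 hours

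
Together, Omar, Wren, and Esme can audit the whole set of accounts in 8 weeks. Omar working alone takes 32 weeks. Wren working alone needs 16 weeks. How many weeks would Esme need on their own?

32 weeks

Combined rate is 1/8 per week.
Known contribution: 1/32 + 1/16 = (1 + 2)/32 = 3/32 per week.
So Esme's rate is 1/8 − 3/32 = 1/32, meaning 32 weeks alone.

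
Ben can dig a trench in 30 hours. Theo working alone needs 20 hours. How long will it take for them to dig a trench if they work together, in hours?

12 hours

With two workers the combined time is the product over the sum: 30·20/(30+20) = 600/50 = 12 hours.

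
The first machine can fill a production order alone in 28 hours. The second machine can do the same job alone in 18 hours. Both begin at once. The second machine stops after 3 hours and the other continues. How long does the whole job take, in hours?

70/3 hours

In the first 3 hours the combined rate is 23/252, so 23/84 of the job is done, leaving 61/84.
After the second machine leaves the rate is 1/28 per hour; the remaining 61/84 takes 61/3 hours.
Total = 3 + 61/3 = 70/3 hours.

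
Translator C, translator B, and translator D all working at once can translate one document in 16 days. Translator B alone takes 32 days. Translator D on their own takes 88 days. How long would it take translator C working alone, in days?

352/7 days

Combined rate is 1/16 per day.
Known contribution: 1/32 + 1/88 = (11 + 4)/352 = 15/352 per day.
So translator C's rate is 1/16 − 15/352 = 7/352, meaning 352/7 days alone.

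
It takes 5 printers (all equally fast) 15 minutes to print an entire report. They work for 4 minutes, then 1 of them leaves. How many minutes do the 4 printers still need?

55/4 minutes

One printer does 1/75 of the job per minute.
After 4 minutes with 5 printers, 4/15 is done (11/15 left).
With 4 printers the rate is 4/75, so the rest takes 11/15 ÷ 4/75 = 55/4 minutes.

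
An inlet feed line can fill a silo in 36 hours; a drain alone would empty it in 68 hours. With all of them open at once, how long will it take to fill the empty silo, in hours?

Net rate = 1/36 − 1/68 = (17 − 9)/612 = 8/612 = 2/153 per hour.
Filling time = 1 ÷ (2/153) = 153/2 hours.

153/2 hours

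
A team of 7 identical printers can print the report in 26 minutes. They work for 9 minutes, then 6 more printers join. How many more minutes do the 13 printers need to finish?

119/13 minutes

One printer does 1/182 of the job per minute.
After 9 minutes with 7 printers, 9/26 is done (17/26 left).
With 13 printers the rate is 13/182 = 1/14, so the rest takes 17/26 ÷ 1/14 = 119/13 minutes.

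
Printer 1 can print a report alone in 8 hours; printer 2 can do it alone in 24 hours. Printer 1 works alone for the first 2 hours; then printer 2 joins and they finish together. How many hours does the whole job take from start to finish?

In 2 hours printer 1 does 2/8 = 1/4 of the job, leaving 3/4.
Printer 1 and printer 2 together work at 1/6 per hour, so finishing takes 3/4 ÷ 1/6 = 9/2 hours.
Total time = 2 + 9/2 = 13/2 hours.

13/2 hours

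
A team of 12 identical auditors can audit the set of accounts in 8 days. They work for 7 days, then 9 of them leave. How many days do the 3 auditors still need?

One auditor does 1/96 of the job per day.
After 7 days with 12 auditors, 7/8 is done (1/8 left).
With 3 auditors the rate is 3/96 = 1/32, so the rest takes 1/8 ÷ 1/32 = 4 days.

4 days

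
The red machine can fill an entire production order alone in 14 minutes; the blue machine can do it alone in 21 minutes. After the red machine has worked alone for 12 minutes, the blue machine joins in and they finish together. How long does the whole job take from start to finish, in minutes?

66/5 minutes

In 12 minutes the red machine does 12/14 = 6/7 of the job, leaving 1/7.
The red machine and the blue machine together work at 5/42 per minute, so finishing takes 1/7 ÷ 5/42 = 6/5 minutes.
Total time = 12 + 6/5 = 66/5 minutes.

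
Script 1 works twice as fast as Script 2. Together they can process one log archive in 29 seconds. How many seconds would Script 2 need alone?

Let Script 2's rate be r; then Script 1's rate is 2r, so together (2 + 1)r = 3r = 1/29.
Thus r = 1/87 per second.
Script 2 alone: 87 seconds; Script 1 alone: 87/2 seconds.

87 seconds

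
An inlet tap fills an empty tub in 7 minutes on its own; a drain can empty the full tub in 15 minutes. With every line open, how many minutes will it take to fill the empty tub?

Net rate = 1/7 − 1/15 = (15 − 7)/105 = 8/105 per minute.
Filling time = 1 ÷ (8/105) = 105/8 minutes.

105/8 minutes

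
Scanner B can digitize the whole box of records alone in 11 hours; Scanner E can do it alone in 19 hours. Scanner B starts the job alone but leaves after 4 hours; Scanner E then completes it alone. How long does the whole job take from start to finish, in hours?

177/11 hours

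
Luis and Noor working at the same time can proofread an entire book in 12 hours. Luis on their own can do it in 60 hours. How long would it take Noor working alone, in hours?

15 hours

Combined rate is 1/12 per hour.
Known contribution: 1/60 per hour.
So Noor's rate is 1/12 − 1/60 = 1/15, meaning 15 hours alone.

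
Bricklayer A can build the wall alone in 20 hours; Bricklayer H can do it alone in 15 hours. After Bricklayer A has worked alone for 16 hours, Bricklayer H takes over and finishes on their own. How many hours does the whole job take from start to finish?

19 hours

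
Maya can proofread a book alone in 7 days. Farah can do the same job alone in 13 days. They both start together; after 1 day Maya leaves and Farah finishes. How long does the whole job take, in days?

78/7 days

In the first 1 day the combined rate is 20/91, so 20/91 of the job is done, leaving 71/91.
After Maya leaves the rate is 1/13 per day; the remaining 71/91 takes 71/7 days.
Total = 1 + 71/7 = 78/7 days.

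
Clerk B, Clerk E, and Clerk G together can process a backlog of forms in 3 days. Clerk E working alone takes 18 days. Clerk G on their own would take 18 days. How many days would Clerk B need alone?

Combined rate is 1/3 per day.
Known contribution: 1/18 + 1/18 = (1 + 1)/18 = 2/18 = 1/9 per day.
So Clerk B's rate is 1/3 − 1/9 = 2/9, meaning 9/2 days alone.

9/2 days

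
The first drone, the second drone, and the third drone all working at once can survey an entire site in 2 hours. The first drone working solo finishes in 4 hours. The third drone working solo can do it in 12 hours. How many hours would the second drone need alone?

Combined rate is 1/2 per hour.
Known contribution: 1/4 + 1/12 = (3 + 1)/12 = 4/12 = 1/3 per hour.
So the second drone's rate is 1/2 − 1/3 = 1/6, meaning 6 hours alone.

6 hours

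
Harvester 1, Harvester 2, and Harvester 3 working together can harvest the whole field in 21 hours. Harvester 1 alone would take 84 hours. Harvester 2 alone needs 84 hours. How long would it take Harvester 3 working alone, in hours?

Combined rate is 1/21 per hour.
Known contribution: 1/84 + 1/84 = (1 + 1)/84 = 2/84 = 1/42 per hour.
So Harvester 3's rate is 1/21 − 1/42 = 1/42, meaning 42 hours alone.

42 hours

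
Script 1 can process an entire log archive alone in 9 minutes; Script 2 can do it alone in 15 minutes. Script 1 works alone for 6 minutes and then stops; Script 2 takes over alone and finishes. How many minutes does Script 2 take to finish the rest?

In 6 minutes Script 1 does 6/9 = 2/3 of the job, leaving 1/3.
Script 2 works at 1/15 per minute, so finishing takes 1/3 ÷ 1/15 = 5 minutes.

5 minutes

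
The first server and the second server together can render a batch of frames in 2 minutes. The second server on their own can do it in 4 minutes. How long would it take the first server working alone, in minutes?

4 minutes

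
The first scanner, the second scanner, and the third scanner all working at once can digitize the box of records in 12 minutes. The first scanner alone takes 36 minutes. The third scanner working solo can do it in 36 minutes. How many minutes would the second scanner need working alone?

36 minutes

Combined rate is 1/12 per minute.
Known contribution: 1/36 + 1/36 = (1 + 1)/36 = 2/36 = 1/18 per minute.
So the second scanner's rate is 1/12 − 1/18 = 1/36, meaning 36 minutes alone.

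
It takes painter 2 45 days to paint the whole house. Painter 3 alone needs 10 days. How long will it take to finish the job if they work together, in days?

Combined rate: 1/45 + 1/10 = (2 + 9)/90 = 11/90 per day.
Time = 1 ÷ (11/90) = 90/11 days.

90/11 days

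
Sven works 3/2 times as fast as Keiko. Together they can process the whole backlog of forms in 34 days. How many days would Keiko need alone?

85 days

Let Keiko's rate be r; then Sven's rate is (3/2)r, so together (3/2 + 1)r = (5/2)r = 1/34.
Thus r = 1/85 per day.
Keiko alone: 85 days; Sven alone: 170/3 days.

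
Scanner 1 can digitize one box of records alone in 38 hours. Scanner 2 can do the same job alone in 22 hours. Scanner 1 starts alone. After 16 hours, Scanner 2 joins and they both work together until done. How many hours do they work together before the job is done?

121/15 hours

In the first 16 hours Scanner 1 alone does 16/38 = 8/19 of the job, leaving 11/19.
Once everyone is working, combined rate: 1/38 + 1/22 = (11 + 19)/418 = 30/418 = 15/209 per hour.
Remaining 11/19 at 15/209 per hour takes 121/15 hours.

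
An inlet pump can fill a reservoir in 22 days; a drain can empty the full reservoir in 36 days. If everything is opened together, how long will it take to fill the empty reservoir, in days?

Net rate = 1/22 − 1/36 = (18 − 11)/396 = 7/396 per day.
Filling time = 1 ÷ (7/396) = 396/7 days.

396/7 days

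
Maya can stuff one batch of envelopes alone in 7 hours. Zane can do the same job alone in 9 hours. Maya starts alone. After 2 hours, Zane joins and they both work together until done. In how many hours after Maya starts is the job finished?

77/16 hours

In the first 2 hours Maya alone does 2/7 of the job, leaving 5/7.
Once everyone is working, combined rate: 1/7 + 1/9 = (9 + 7)/63 = 16/63 per hour.
Remaining 5/7 at 16/63 per hour takes 45/16 hours.
Total from the start = 2 + 45/16 = 77/16 hours.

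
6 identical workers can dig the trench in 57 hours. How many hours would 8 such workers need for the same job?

171/4 hours

Total work is 6·57 = 342 worker-hours.
With 8 workers: 342/8 = 171/4 hours.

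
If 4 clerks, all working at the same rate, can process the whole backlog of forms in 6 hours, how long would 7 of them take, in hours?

24/7 hours

Total work is 4·6 = 24 clerk-hours.
With 7 clerks: 24/7 hours.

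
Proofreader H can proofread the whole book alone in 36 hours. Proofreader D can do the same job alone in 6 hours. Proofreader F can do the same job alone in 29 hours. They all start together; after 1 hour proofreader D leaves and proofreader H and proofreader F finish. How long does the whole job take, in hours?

In the first 1 hour the combined rate is 239/1044, so 239/1044 of the job is done, leaving 805/1044.
After proofreader D leaves the rate is 65/1044 per hour; the remaining 805/1044 takes 161/13 hours.
Total = 1 + 161/13 = 174/13 hours.

174/13 hours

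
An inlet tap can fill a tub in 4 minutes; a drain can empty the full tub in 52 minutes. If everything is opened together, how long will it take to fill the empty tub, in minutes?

Net rate = 1/4 − 1/52 = (13 − 1)/52 = 12/52 = 3/13 per minute.
Filling time = 1 ÷ (3/13) = 13/3 minutes.

13/3 minutes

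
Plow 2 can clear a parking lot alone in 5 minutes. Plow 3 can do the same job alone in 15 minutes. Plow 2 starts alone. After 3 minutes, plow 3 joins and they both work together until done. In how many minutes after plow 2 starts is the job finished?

In the first 3 minutes plow 2 alone does 3/5 of the job, leaving 2/5.
Once everyone is working, combined rate: 1/5 + 1/15 = (3 + 1)/15 = 4/15 per minute.
Remaining 2/5 at 4/15 per minute takes 3/2 minutes.
Total from the start = 3 + 3/2 = 9/2 minutes.

9/2 minutes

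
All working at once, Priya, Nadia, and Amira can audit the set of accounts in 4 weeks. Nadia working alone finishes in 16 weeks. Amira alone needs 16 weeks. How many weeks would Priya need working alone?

Combined rate is 1/4 per week.
Known contribution: 1/16 + 1/16 = (1 + 1)/16 = 2/16 = 1/8 per week.
So Priya's rate is 1/4 − 1/8 = 1/8, meaning 8 weeks alone.

8 weeks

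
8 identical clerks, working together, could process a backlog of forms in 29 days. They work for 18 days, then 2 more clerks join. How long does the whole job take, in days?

134/5 days

One clerk does 1/232 of the job per day.
After 18 days with 8 clerks, 18/29 is done (11/29 left).
With 10 clerks the rate is 10/232 = 5/116, so the rest takes 11/29 ÷ 5/116 = 44/5 days.
Total = 18 + 44/5 = 134/5 days.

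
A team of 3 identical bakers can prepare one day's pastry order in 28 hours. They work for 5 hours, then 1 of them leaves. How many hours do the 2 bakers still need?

One baker does 1/84 of the job per hour.
After 5 hours with 3 bakers, 5/28 is done (23/28 left).
With 2 bakers the rate is 2/84 = 1/42, so the rest takes 23/28 ÷ 1/42 = 69/2 hours.

69/2 hours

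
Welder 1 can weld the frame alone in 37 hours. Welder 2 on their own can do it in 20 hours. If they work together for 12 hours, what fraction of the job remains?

14/185

Combined rate: 1/37 + 1/20 = (20 + 37)/740 = 57/740 per hour.
In 12 hours they complete 12·57/740 = 171/185 of the job.
So 14/185 remains.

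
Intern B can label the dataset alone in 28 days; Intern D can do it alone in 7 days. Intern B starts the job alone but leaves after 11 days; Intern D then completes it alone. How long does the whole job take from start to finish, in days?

61/4 days

In 11 days Intern B does 11/28 of the job, leaving 17/28.
Intern D works at 1/7 per day, so finishing takes 17/28 ÷ 1/7 = 17/4 days.
Total time = 11 + 17/4 = 61/4 days.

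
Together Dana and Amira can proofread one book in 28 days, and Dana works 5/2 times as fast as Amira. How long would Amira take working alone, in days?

98 days

Let Amira's rate be r; then Dana's rate is (5/2)r, so together (5/2 + 1)r = (7/2)r = 1/28.
Thus r = 1/98 per day.
Amira alone: 98 days; Dana alone: 196/5 days.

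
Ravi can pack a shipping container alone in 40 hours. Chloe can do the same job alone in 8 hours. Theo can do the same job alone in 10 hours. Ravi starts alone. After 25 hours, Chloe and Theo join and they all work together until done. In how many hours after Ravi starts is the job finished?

53/2 hours

In the first 25 hours Ravi alone does 25/40 = 5/8 of the job, leaving 3/8.
Once everyone is working, combined rate: 1/40 + 1/8 + 1/10 = (1 + 5 + 4)/40 = 10/40 = 1/4 per hour.
Remaining 3/8 at 1/4 per hour takes 3/2 hours.
Total from the start = 25 + 3/2 = 53/2 hours.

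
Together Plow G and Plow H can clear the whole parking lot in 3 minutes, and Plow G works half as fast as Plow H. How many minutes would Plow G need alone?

Let Plow H's rate be r; then Plow G's rate is (1/2)r, so together (1/2 + 1)r = (3/2)r = 1/3.
Thus r = 2/9 per minute.
Plow H alone: 9/2 minutes; Plow G alone: 9 minutes.

9 minutes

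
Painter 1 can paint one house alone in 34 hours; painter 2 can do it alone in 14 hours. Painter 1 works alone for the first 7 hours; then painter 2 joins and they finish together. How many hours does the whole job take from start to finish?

119/8 hours

In 7 hours painter 1 does 7/34 of the job, leaving 27/34.
Painter 1 and painter 2 together work at 12/119 per hour, so finishing takes 27/34 ÷ 12/119 = 63/8 hours.
Total time = 7 + 63/8 = 119/8 hours.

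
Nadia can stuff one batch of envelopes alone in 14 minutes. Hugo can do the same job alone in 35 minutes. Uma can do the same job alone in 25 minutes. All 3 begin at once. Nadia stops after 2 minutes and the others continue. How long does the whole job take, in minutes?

25/2 minutes

In the first 2 minutes the combined rate is 7/50, so 7/25 of the job is done, leaving 18/25.
After Nadia leaves the rate is 12/175 per minute; the remaining 18/25 takes 21/2 minutes.
Total = 2 + 21/2 = 25/2 minutes.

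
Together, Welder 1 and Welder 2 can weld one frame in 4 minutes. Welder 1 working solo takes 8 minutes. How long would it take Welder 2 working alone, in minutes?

Combined rate is 1/4 per minute.
Known contribution: 1/8 per minute.
So Welder 2's rate is 1/4 − 1/8 = 1/8, meaning 8 minutes alone.

8 minutes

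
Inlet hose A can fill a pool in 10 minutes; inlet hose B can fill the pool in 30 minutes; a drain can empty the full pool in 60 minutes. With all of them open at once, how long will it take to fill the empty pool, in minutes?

Net rate = 1/10 + 1/30 − 1/60 = (6 + 2 − 1)/60 = 7/60 per minute.
Filling time = 1 ÷ (7/60) = 60/7 minutes.

60/7 minutes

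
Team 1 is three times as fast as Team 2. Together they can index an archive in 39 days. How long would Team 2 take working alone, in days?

156 days

Let Team 2's rate be r; then Team 1's rate is 3r, so together (3 + 1)r = 4r = 1/39.
Thus r = 1/156 per day.
Team 2 alone: 156 days; Team 1 alone: 52 days.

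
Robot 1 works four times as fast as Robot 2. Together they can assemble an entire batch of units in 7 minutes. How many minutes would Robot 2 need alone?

35 minutes

Let Robot 2's rate be r; then Robot 1's rate is 4r, so together (4 + 1)r = 5r = 1/7.
Thus r = 1/35 per minute.
Robot 2 alone: 35 minutes; Robot 1 alone: 35/4 minutes.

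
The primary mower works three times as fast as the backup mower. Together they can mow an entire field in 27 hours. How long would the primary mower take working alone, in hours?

36 hours

Let the backup mower's rate be r; then the primary mower's rate is 3r, so together (3 + 1)r = 4r = 1/27.
Thus r = 1/108 per hour.
The backup mower alone: 108 hours; the primary mower alone: 36 hours.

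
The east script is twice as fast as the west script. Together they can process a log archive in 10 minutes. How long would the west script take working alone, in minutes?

Let the west script's rate be r; then the east script's rate is 2r, so together (2 + 1)r = 3r = 1/10.
Thus r = 1/30 per minute.
The west script alone: 30 minutes; the east script alone: 15 minutes.

30 minutes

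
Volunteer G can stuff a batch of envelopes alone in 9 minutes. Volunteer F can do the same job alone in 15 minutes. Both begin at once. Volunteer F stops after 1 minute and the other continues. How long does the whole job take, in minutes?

In the first 1 minute the combined rate is 8/45, so 8/45 of the job is done, leaving 37/45.
After Volunteer F leaves the rate is 1/9 per minute; the remaining 37/45 takes 37/5 minutes.
Total = 1 + 37/5 = 42/5 minutes.

42/5 minutes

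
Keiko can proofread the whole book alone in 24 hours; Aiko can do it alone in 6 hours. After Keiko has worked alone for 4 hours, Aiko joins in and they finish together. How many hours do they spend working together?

In 4 hours Keiko does 4/24 = 1/6 of the job, leaving 5/6.
Keiko and Aiko together work at 5/24 per hour, so finishing takes 5/6 ÷ 5/24 = 4 hours.

4 hours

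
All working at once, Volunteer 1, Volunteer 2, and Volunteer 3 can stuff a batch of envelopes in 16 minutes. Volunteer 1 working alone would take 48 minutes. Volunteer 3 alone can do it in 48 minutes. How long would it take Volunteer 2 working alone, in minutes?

48 minutes

Combined rate is 1/16 per minute.
Known contribution: 1/48 + 1/48 = (1 + 1)/48 = 2/48 = 1/24 per minute.
So Volunteer 2's rate is 1/16 − 1/24 = 1/48, meaning 48 minutes alone.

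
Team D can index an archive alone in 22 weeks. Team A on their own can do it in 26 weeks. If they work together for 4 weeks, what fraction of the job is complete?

48/143

Combined rate: 1/22 + 1/26 = (13 + 11)/286 = 24/286 = 12/143 per week.
In 4 weeks they complete 4·12/143 = 48/143 of the job.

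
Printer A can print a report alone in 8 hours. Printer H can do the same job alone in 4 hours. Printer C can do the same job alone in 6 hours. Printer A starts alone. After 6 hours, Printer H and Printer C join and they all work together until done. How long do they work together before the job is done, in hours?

6/13 hours

In the first 6 hours Printer A alone does 6/8 = 3/4 of the job, leaving 1/4.
Once everyone is working, combined rate: 1/8 + 1/4 + 1/6 = (3 + 6 + 4)/24 = 13/24 per hour.
Remaining 1/4 at 13/24 per hour takes 6/13 hours.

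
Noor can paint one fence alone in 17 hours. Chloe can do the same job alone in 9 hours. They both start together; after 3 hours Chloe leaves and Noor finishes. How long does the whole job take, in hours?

In the first 3 hours the combined rate is 26/153, so 26/51 of the job is done, leaving 25/51.
After Chloe leaves the rate is 1/17 per hour; the remaining 25/51 takes 25/3 hours.
Total = 3 + 25/3 = 34/3 hours.

34/3 hours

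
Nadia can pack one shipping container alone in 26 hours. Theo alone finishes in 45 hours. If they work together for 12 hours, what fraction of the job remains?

Combined rate: 1/26 + 1/45 = (45 + 26)/1170 = 71/1170 per hour.
In 12 hours they complete 12·71/1170 = 142/195 of the job.
So 53/195 remains.

53/195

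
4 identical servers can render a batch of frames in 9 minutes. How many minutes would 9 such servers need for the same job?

Total work is 4·9 = 36 server-minutes.
With 9 servers: 36/9 = 4 minutes.

4 minutes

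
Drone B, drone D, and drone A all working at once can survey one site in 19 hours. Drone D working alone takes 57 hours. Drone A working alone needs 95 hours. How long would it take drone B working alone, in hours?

285/7 hours

Combined rate is 1/19 per hour.
Known contribution: 1/57 + 1/95 = (5 + 3)/285 = 8/285 per hour.
So drone B's rate is 1/19 − 8/285 = 7/285, meaning 285/7 hours alone.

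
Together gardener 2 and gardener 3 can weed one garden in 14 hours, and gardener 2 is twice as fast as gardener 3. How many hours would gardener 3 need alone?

Let gardener 3's rate be r; then gardener 2's rate is 2r, so together (2 + 1)r = 3r = 1/14.
Thus r = 1/42 per hour.
Gardener 3 alone: 42 hours; gardener 2 alone: 21 hours.

42 hours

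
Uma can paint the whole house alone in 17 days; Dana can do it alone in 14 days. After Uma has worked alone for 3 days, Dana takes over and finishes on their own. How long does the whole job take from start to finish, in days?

247/17 days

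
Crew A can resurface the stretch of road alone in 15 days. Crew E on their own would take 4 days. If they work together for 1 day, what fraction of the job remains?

Combined rate: 1/15 + 1/4 = (4 + 15)/60 = 19/60 per day.
In 1 day they complete 1·19/60 = 19/60 of the job.
So 41/60 remains.

41/60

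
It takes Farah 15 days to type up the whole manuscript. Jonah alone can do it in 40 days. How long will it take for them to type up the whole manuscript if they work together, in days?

Combined rate: 1/15 + 1/40 = (8 + 3)/120 = 11/120 per day.
Time = 1 ÷ (11/120) = 120/11 days.

120/11 days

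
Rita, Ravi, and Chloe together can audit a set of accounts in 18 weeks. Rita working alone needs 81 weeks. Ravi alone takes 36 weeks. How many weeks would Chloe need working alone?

324/5 weeks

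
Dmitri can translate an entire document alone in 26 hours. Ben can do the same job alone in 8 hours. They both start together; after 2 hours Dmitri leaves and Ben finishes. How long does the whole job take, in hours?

In the first 2 hours the combined rate is 17/104, so 17/52 of the job is done, leaving 35/52.
After Dmitri leaves the rate is 1/8 per hour; the remaining 35/52 takes 70/13 hours.
Total = 2 + 70/13 = 96/13 hours.

96/13 hours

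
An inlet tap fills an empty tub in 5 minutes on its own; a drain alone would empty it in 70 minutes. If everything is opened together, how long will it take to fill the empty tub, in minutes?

70/13 minutes

Net rate = 1/5 − 1/70 = (14 − 1)/70 = 13/70 per minute.
Filling time = 1 ÷ (13/70) = 70/13 minutes.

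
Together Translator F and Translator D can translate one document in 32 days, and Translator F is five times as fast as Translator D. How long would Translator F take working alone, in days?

192/5 days

Let Translator D's rate be r; then Translator F's rate is 5r, so together (5 + 1)r = 6r = 1/32.
Thus r = 1/192 per day.
Translator D alone: 192 days; Translator F alone: 192/5 days.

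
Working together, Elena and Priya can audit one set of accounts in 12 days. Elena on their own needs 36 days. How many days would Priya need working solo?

Combined rate is 1/12 per day.
Known contribution: 1/36 per day.
So Priya's rate is 1/12 − 1/36 = 1/18, meaning 18 days alone.

18 days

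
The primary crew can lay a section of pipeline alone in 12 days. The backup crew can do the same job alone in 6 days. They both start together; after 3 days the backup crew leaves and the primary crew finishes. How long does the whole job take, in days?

6 days

In the first 3 days the combined rate is 1/4, so 3/4 of the job is done, leaving 1/4.
After the backup crew leaves the rate is 1/12 per day; the remaining 1/4 takes 3 days.
Total = 3 + 3 = 6 days.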